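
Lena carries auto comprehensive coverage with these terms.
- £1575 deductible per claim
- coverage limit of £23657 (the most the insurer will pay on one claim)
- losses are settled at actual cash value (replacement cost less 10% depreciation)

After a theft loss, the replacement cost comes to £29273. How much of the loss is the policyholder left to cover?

At 10% depreciation, ACV = £29273 − £2927.30 = £26345.70.
Less the £1575 deductible: £26345.70 − £1575 = £24770.70.
Since £24770.70 > £23657, the payout is capped at £23657.
Out of pocket: £29273 − £23657 = £5616.

£5616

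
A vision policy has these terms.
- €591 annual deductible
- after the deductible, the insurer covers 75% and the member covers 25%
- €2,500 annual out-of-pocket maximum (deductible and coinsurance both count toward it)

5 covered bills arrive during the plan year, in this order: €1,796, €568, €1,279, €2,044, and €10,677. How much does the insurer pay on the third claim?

€959.25

Bill 1, €1,796: deductible takes €591, €1,205 remains; 25% of €1,205 = €301.25. Cost to member: €892.25. OOP to date €892.25. Plan pays €1,796 − €892.25 = €903.75.
Bill 2, €568: deductible met; 25% of €568 = €142. Cost to member: €142. OOP to date €1,034.25. Insurer: €568 − €142 = €426.
Bill 3, €1,279: deductible met; 25% of €1,279 = €319.75. Cost to member: €319.75. OOP to date €1,354. Insurer: €1,279 − €319.75 = €959.25.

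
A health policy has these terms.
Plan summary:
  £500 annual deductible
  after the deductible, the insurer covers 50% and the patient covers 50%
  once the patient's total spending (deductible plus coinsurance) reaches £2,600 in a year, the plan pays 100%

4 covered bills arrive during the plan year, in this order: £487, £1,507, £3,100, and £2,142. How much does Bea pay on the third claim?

#1 (£487): fully absorbed by the deductible. Patient owes £487 (running OOP £487).
#2 (£1,507): £13 finishes the deductible; £1,494 goes to coinsurance; 50% of £1,494 = £747. Patient pays £760; OOP now £1,247.
#3 (£3,100): 50% coinsurance on £3,100 = £1,550. OOP would hit £2,797 > £2,600, so the cap limits the patient to £2,600 − £1,247 = £1,353.

£1,353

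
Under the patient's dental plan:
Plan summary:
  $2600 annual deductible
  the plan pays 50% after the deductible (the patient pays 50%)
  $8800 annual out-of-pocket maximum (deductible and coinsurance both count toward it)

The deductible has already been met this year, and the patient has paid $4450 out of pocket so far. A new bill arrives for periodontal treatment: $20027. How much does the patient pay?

$4350

The deductible is already satisfied, so the full bill goes to coinsurance.
50% of $20027 = $10013.50 falls to the patient.
Year-to-date out-of-pocket would reach $4450 + $10013.50 = $14463.50, above the $8800 maximum, so the patient pays only $8800 − $4450 = $4350.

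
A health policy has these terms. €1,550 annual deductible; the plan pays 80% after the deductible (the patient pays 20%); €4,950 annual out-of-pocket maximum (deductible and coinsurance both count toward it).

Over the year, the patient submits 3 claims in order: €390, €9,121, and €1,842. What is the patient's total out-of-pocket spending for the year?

Claim 1 — €390: all of it applies to the deductible. Patient owes €390 (running OOP €390).
Claim 2 — €9,121: deductible takes €1,160, €7,961 remains; coinsurance €7,961 × 20% = €1,592.20. Patient pays €2,752.20; OOP now €3,142.20.
Claim 3 — €1,842: 20% coinsurance on €1,842 = €368.40. Patient owes €368.40 (running OOP €3,510.60).
Total paid by the patient: €390 + €2,752.20 + €368.40 = €3,510.60.

€3,510.60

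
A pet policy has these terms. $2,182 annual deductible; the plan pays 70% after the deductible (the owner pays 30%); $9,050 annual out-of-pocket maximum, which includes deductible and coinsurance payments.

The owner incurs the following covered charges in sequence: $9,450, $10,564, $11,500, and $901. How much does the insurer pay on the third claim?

Claim 1 — $9,450: $2,182 to deductible, leaving $7,268; coinsurance $7,268 × 30% = $2,180.40. Owner owes $4,362.40 (running OOP $4,362.40). Plan pays $9,450 − $4,362.40 = $5,087.60.
Claim 2 — $10,564: deductible met; 30% of $10,564 = $3,169.20. Owner owes $3,169.20 (running OOP $7,531.60). Insurer: $10,564 − $3,169.20 = $7,394.80.
Claim 3 — $11,500: deductible met; 30% of $11,500 = $3,450. OOP would hit $10,981.60 > $9,050, so the cap limits the owner to $9,050 − $7,531.60 = $1,518.40. Insurer: $11,500 − $1,518.40 = $9,981.60.

$9,981.60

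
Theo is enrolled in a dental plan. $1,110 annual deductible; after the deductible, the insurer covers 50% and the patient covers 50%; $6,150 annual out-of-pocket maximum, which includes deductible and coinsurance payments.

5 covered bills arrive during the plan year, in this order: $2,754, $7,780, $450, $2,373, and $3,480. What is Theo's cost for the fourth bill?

$103

#1 ($2,754): $1,110 to deductible, leaving $1,644; 50% of $1,644 = $822. Patient pays $1,932; OOP now $1,932.
#2 ($7,780): deductible met; 50% of $7,780 = $3,890. Patient pays $3,890; OOP now $5,822.
#3 ($450): 50% coinsurance on $450 = $225. Patient pays $225; OOP now $6,047.
#4 ($2,373): deductible met; 50% of $2,373 = $1,186.50. That would push OOP to $7,233.50, over the $6,150 cap, so patient pays $6,150 − $6,047 = $103.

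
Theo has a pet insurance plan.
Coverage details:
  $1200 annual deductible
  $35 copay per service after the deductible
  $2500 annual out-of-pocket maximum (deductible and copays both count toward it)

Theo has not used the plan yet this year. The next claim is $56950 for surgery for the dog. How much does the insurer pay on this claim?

Nothing has been paid toward the $1200 deductible, so the first $1200 of this charge is applied there.
The remaining $55750 (= $56950 − $1200) moves to the copay.
Copay on this service: $35.
So the owner owes $1200 + $35 = $1235 before any cap.
Cumulative spending $0 + $1235 = $1235 stays under the $2500 maximum.
The plan picks up $56950 − $1235 = $55715.

$55715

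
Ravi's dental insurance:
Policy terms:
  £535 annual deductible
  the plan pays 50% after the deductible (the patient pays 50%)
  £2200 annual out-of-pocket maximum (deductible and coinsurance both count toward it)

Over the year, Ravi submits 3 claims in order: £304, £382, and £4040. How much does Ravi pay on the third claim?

£1589.50

Bill 1, £304: entire amount goes to the deductible. Patient pays £304; OOP now £304.
Bill 2, £382: deductible takes £231, £151 remains; coinsurance £151 × 50% = £75.50. Patient pays £306.50; OOP now £610.50.
Bill 3, £4040: deductible met; 50% of £4040 = £2020. That would push OOP to £2630.50, over the £2200 cap, so patient pays £2200 − £610.50 = £1589.50.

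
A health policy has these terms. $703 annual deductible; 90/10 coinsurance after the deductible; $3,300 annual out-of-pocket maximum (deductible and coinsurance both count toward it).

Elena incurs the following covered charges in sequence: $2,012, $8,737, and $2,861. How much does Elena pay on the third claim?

$286.10

#1 ($2,012): $703 to deductible, leaving $1,309; coinsurance $1,309 × 10% = $130.90. Cost to patient: $833.90. OOP to date $833.90.
#2 ($8,737): deductible already satisfied, so patient's share is 10% × $8,737 = $873.70. Cost to patient: $873.70. OOP to date $1,707.60.
#3 ($2,861): deductible met; 10% of $2,861 = $286.10. Cost to patient: $286.10. OOP to date $1,993.70.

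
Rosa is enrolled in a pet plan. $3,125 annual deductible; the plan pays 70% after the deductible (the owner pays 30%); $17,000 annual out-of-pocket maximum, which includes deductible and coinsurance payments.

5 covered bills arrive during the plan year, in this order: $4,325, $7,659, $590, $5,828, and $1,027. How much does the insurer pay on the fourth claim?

$4,079.60

Claim 1 ($4,325): deductible takes $3,125, $1,200 remains; 30% of $1,200 = $360. Cost to owner: $3,485. OOP to date $3,485. Insurer: $4,325 − $3,485 = $840.
Claim 2 ($7,659): deductible met; 30% of $7,659 = $2,297.70. Owner owes $2,297.70 (running OOP $5,782.70). Insurer: $7,659 − $2,297.70 = $5,361.30.
Claim 3 ($590): deductible already satisfied, so owner's share is 30% × $590 = $177. Cost to owner: $177. OOP to date $5,959.70. Plan pays $590 − $177 = $413.
Claim 4 ($5,828): 30% coinsurance on $5,828 = $1,748.40. Owner pays $1,748.40; OOP now $7,708.10. Insurer: $5,828 − $1,748.40 = $4,079.60.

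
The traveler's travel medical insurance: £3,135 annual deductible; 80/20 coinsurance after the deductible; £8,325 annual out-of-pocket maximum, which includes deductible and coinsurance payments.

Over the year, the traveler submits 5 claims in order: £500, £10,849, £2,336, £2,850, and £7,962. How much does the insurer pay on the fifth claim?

Claim 1 (£500): all of it applies to the deductible. Traveler pays £500; OOP now £500. Plan pays £500 − £500 = £0.
Claim 2 (£10,849): deductible takes £2,635, £8,214 remains; coinsurance £8,214 × 20% = £1,642.80. Traveler pays £4,277.80; OOP now £4,777.80. Plan pays £10,849 − £4,277.80 = £6,571.20.
Claim 3 (£2,336): deductible already satisfied, so traveler's share is 20% × £2,336 = £467.20. Cost to traveler: £467.20. OOP to date £5,245. Insurer: £2,336 − £467.20 = £1,868.80.
Claim 4 (£2,850): deductible met; 20% of £2,850 = £570. Traveler pays £570; OOP now £5,815. Insurer: £2,850 − £570 = £2,280.
Claim 5 (£7,962): deductible met; 20% of £7,962 = £1,592.40. Cost to traveler: £1,592.40. OOP to date £7,407.40. Insurer: £7,962 − £1,592.40 = £6,369.60.

£6,369.60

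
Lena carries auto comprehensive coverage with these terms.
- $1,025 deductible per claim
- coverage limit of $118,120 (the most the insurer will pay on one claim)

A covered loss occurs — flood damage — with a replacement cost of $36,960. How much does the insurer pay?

After the deductible, $36,960 − $1,025 = $35,935 remains.
$35,935 is within the $118,120 limit, so the insurer pays $35,935.

$35,935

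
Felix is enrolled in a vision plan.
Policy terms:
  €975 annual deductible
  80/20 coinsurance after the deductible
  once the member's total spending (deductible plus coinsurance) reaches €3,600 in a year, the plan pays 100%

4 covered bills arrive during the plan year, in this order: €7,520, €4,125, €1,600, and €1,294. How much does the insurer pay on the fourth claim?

Claim 1 — €7,520: deductible takes €975, €6,545 remains; 20% of €6,545 = €1,309. Member owes €2,284 (running OOP €2,284). Insurer: €7,520 − €2,284 = €5,236.
Claim 2 — €4,125: deductible already satisfied, so member's share is 20% × €4,125 = €825. Cost to member: €825. OOP to date €3,109. Insurer: €4,125 − €825 = €3,300.
Claim 3 — €1,600: deductible already satisfied, so member's share is 20% × €1,600 = €320. Member owes €320 (running OOP €3,429). Plan pays €1,600 − €320 = €1,280.
Claim 4 — €1,294: deductible met; 20% of €1,294 = €258.80. That would push OOP to €3,687.80, over the €3,600 cap, so member pays €3,600 − €3,429 = €171. Plan pays €1,294 − €171 = €1,123.

€1,123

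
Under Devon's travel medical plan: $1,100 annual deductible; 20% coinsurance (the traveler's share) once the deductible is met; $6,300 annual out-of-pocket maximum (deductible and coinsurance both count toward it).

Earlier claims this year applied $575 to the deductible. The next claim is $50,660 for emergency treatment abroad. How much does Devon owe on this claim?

Deductible still to meet: $1,100 − $575 = $525.
That leaves $50,660 − $525 = $50,135 for coinsurance.
Coinsurance: $50,135 × 20% = $10,027.
Traveler responsibility before any cap: $525 + $10,027 = $10,552.
That would bring total out-of-pocket to $11,127, past the $6,300 cap. The traveler is capped at $6,300 − $575 = $5,725 on this claim.

$5,725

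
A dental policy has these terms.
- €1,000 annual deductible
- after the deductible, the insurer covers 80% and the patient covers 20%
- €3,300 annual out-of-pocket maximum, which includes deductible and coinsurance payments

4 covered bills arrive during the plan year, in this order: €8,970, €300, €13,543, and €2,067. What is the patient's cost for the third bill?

Bill 1, €8,970: deductible takes €1,000, €7,970 remains; 20% of €7,970 = €1,594. Patient pays €2,594; OOP now €2,594.
Bill 2, €300: 20% coinsurance on €300 = €60. Patient pays €60; OOP now €2,654.
Bill 3, €13,543: deductible already satisfied, so patient's share is 20% × €13,543 = €2,708.60. OOP would hit €5,362.60 > €3,300, so the cap limits the patient to €3,300 − €2,654 = €646.

€646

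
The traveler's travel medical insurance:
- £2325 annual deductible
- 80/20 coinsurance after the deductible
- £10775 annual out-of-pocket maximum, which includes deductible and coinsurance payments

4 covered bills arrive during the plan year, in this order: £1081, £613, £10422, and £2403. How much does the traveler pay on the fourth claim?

Bill 1, £1081: entire amount goes to the deductible. Traveler pays £1081; OOP now £1081.
Bill 2, £613: all of it applies to the deductible. Cost to traveler: £613. OOP to date £1694.
Bill 3, £10422: £631 finishes the deductible; £9791 goes to coinsurance; coinsurance £9791 × 20% = £1958.20. Traveler owes £2589.20 (running OOP £4283.20).
Bill 4, £2403: 20% coinsurance on £2403 = £480.60. Traveler owes £480.60 (running OOP £4763.80).

£480.60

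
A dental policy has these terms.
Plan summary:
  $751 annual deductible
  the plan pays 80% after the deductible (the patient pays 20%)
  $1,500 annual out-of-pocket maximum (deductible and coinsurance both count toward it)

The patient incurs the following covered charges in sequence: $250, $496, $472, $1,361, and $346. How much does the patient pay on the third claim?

$98.40

Bill 1, $250: fully absorbed by the deductible. Patient pays $250; OOP now $250.
Bill 2, $496: fully absorbed by the deductible. Patient pays $496; OOP now $746.
Bill 3, $472: deductible takes $5, $467 remains; patient's 20% is $93.40. Cost to patient: $98.40. OOP to date $844.40.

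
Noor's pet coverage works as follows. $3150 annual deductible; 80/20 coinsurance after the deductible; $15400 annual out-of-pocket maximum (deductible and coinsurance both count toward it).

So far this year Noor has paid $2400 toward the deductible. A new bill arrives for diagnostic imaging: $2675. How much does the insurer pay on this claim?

Deductible still to meet: $3150 − $2400 = $750.
That leaves $2675 − $750 = $1925 for coinsurance.
20% of $1925 = $385 falls to the owner.
Owner responsibility before any cap: $750 + $385 = $1135.
Year-to-date out-of-pocket becomes $2400 + $1135 = $3535, still under the $15400 maximum, so no cap applies.
The plan picks up $2675 − $1135 = $1540.

$1540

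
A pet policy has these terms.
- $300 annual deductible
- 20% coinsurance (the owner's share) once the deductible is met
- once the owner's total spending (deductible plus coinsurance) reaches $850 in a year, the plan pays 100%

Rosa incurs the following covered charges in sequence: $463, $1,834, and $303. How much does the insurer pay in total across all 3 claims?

$1,840

#1 ($463): $300 to deductible, leaving $163; owner's 20% is $32.60. Cost to owner: $332.60. OOP to date $332.60. Plan pays $463 − $332.60 = $130.40.
#2 ($1,834): deductible already satisfied, so owner's share is 20% × $1,834 = $366.80. Cost to owner: $366.80. OOP to date $699.40. Insurer: $1,834 − $366.80 = $1,467.20.
#3 ($303): deductible already satisfied, so owner's share is 20% × $303 = $60.60. Owner owes $60.60 (running OOP $760). Insurer: $303 − $60.60 = $242.40.
Insurer total = bills − owner's total = $2,600 − $760 = $1,840.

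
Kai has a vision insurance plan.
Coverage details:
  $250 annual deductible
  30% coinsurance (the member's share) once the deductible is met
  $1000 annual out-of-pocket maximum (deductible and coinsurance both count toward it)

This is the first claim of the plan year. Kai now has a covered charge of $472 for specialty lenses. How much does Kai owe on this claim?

Nothing has been paid toward the $250 deductible, so the first $250 of this charge is applied there.
That leaves $472 − $250 = $222 for coinsurance.
Coinsurance: $222 × 30% = $66.60.
That puts the member's cost at $250 + $66.60 = $316.60 before any cap.
Year-to-date out-of-pocket becomes $0 + $316.60 = $316.60, still under the $1000 maximum, so no cap applies.

$316.60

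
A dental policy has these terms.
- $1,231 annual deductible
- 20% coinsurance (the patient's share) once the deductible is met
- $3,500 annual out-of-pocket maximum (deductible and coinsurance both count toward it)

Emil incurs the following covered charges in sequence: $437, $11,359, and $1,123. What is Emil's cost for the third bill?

$156

Bill 1, $437: all of it applies to the deductible. Cost to patient: $437. OOP to date $437.
Bill 2, $11,359: $794 to deductible, leaving $10,565; 20% of $10,565 = $2,113. Patient pays $2,907; OOP now $3,344.
Bill 3, $1,123: deductible already satisfied, so patient's share is 20% × $1,123 = $224.60. OOP would hit $3,568.60 > $3,500, so the cap limits the patient to $3,500 − $3,344 = $156.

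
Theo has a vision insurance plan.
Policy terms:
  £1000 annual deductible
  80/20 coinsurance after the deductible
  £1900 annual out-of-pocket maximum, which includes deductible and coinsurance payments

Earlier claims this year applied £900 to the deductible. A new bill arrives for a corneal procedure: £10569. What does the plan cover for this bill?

£900 of the £1000 deductible is already met, leaving £100.
After the £100 deductible portion, £10569 − £100 = £10469 is subject to coinsurance.
20% of £10469 = £2093.80 falls to the member.
Member responsibility before any cap: £100 + £2093.80 = £2193.80.
Year-to-date out-of-pocket would reach £900 + £2193.80 = £3093.80, above the £1900 maximum, so the member pays only £1900 − £900 = £1000.
The insurer covers the remainder: £10569 − £1000 = £9569.

£9569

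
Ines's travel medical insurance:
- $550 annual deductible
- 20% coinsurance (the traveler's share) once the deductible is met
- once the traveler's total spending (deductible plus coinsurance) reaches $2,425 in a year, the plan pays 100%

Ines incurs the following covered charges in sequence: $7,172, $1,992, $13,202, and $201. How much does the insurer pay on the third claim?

$13,049.80

#1 ($7,172): $550 to deductible, leaving $6,622; 20% of $6,622 = $1,324.40. Traveler pays $1,874.40; OOP now $1,874.40. Insurer: $7,172 − $1,874.40 = $5,297.60.
#2 ($1,992): deductible met; 20% of $1,992 = $398.40. Cost to traveler: $398.40. OOP to date $2,272.80. Plan pays $1,992 − $398.40 = $1,593.60.
#3 ($13,202): deductible already satisfied, so traveler's share is 20% × $13,202 = $2,640.40. Adding that to $2,272.80 gives $4,913.20, past the $2,425 cap; traveler pays only $2,425 − $2,272.80 = $152.20. Plan pays $13,202 − $152.20 = $13,049.80.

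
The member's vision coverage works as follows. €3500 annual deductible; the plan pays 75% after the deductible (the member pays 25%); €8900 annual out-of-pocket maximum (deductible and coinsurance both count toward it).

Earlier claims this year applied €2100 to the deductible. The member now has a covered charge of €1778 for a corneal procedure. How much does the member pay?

€1494.50

Remaining deductible: €3500 − €2100 = €1400.
That leaves €1778 − €1400 = €378 for coinsurance.
25% of €378 = €94.50 falls to the member.
Member responsibility before any cap: €1400 + €94.50 = €1494.50.
Cumulative spending €2100 + €1494.50 = €3594.50 stays under the €8900 maximum.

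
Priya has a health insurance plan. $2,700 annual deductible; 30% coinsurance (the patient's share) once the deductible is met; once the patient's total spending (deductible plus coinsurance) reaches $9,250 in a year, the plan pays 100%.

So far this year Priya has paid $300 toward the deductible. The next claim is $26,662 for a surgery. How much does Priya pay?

$8,950

$300 of the $2,700 deductible is already met, leaving $2,400.
After the $2,400 deductible portion, $26,662 − $2,400 = $24,262 is subject to coinsurance.
Coinsurance: $24,262 × 30% = $7,278.60.
That puts the patient's cost at $2,400 + $7,278.60 = $9,678.60 before any cap.
Year-to-date out-of-pocket would reach $300 + $9,678.60 = $9,978.60, above the $9,250 maximum, so the patient pays only $9,250 − $300 = $8,950.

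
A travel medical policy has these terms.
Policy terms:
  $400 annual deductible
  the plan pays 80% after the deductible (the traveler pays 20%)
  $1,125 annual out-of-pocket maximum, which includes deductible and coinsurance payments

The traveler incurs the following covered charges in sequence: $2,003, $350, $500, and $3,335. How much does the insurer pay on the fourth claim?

$3,100.60

Claim 1 ($2,003): $400 to deductible, leaving $1,603; traveler's 20% is $320.60. Traveler owes $720.60 (running OOP $720.60). Plan pays $2,003 − $720.60 = $1,282.40.
Claim 2 ($350): deductible already satisfied, so traveler's share is 20% × $350 = $70. Cost to traveler: $70. OOP to date $790.60. Plan pays $350 − $70 = $280.
Claim 3 ($500): 20% coinsurance on $500 = $100. Cost to traveler: $100. OOP to date $890.60. Plan pays $500 − $100 = $400.
Claim 4 ($3,335): deductible met; 20% of $3,335 = $667. Adding that to $890.60 gives $1,557.60, past the $1,125 cap; traveler pays only $1,125 − $890.60 = $234.40. Insurer: $3,335 − $234.40 = $3,100.60.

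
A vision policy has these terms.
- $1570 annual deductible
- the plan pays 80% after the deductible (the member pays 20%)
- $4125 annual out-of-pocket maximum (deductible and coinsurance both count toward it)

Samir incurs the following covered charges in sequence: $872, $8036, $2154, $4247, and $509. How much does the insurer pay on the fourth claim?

#1 ($872): all of it applies to the deductible. Member owes $872 (running OOP $872). Plan pays $872 − $872 = $0.
#2 ($8036): deductible takes $698, $7338 remains; 20% of $7338 = $1467.60. Member owes $2165.60 (running OOP $3037.60). Plan pays $8036 − $2165.60 = $5870.40.
#3 ($2154): deductible met; 20% of $2154 = $430.80. Member owes $430.80 (running OOP $3468.40). Plan pays $2154 − $430.80 = $1723.20.
#4 ($4247): 20% coinsurance on $4247 = $849.40. OOP would hit $4317.80 > $4125, so the cap limits the member to $4125 − $3468.40 = $656.60. Insurer: $4247 − $656.60 = $3590.40.

$3590.40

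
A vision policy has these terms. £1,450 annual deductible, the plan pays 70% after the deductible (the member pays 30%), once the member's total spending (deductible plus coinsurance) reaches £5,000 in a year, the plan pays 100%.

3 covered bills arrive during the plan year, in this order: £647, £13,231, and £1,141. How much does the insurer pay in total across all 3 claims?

#1 (£647): all of it applies to the deductible. Cost to member: £647. OOP to date £647. Insurer: £647 − £647 = £0.
#2 (£13,231): £803 finishes the deductible; £12,428 goes to coinsurance; member's 30% is £3,728.40. Claim cost before the cap: £803 + £3,728.40 = £4,531.40. That would push OOP to £5,178.40, over the £5,000 cap, so member pays £5,000 − £647 = £4,353. Plan pays £13,231 − £4,353 = £8,878.
#3 (£1,141): 30% coinsurance on £1,141 = £342.30. Adding that to £5,000 gives £5,342.30, past the £5,000 cap; member pays only £5,000 − £5,000 = £0. Insurer: £1,141 − £0 = £1,141.
Insurer total: £0 + £8,878 + £1,141 = £10,019.

£10,019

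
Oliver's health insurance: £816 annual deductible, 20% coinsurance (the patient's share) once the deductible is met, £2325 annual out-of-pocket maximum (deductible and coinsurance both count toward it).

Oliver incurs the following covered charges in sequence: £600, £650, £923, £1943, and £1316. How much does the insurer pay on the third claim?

Claim 1 — £600: entire amount goes to the deductible. Cost to patient: £600. OOP to date £600. Plan pays £600 − £600 = £0.
Claim 2 — £650: £216 to deductible, leaving £434; patient's 20% is £86.80. Cost to patient: £302.80. OOP to date £902.80. Plan pays £650 − £302.80 = £347.20.
Claim 3 — £923: deductible met; 20% of £923 = £184.60. Patient pays £184.60; OOP now £1087.40. Plan pays £923 − £184.60 = £738.40.

£738.40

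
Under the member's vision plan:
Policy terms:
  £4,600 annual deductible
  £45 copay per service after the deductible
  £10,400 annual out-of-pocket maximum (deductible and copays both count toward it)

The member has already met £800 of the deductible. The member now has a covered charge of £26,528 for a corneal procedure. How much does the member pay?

Deductible still to meet: £4,600 − £800 = £3,800.
That leaves £26,528 − £3,800 = £22,728 for the copay.
Copay on this service: £45.
That puts the member's cost at £3,800 + £45 = £3,845 before any cap.
Total out-of-pocket so far would be £800 + £3,845 = £4,645, below the £10,400 cap — no reduction.

£3,845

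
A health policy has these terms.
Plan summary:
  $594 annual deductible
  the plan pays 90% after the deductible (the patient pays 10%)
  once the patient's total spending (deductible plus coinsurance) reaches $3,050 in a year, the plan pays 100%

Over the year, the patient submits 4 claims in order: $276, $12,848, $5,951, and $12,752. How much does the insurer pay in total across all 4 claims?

Claim 1 ($276): all of it applies to the deductible. Cost to patient: $276. OOP to date $276. Insurer: $276 − $276 = $0.
Claim 2 ($12,848): $318 to deductible, leaving $12,530; 10% of $12,530 = $1,253. Patient owes $1,571 (running OOP $1,847). Plan pays $12,848 − $1,571 = $11,277.
Claim 3 ($5,951): deductible met; 10% of $5,951 = $595.10. Patient owes $595.10 (running OOP $2,442.10). Insurer: $5,951 − $595.10 = $5,355.90.
Claim 4 ($12,752): 10% coinsurance on $12,752 = $1,275.20. OOP would hit $3,717.30 > $3,050, so the cap limits the patient to $3,050 − $2,442.10 = $607.90. Plan pays $12,752 − $607.90 = $12,144.10.
Insurer total: $0 + $11,277 + $5,355.90 + $12,144.10 = $28,777.

$28,777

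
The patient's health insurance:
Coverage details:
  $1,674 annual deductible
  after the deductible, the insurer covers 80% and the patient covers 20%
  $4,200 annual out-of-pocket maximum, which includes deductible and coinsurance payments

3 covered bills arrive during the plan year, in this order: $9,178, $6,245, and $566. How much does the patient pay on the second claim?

Bill 1, $9,178: $1,674 finishes the deductible; $7,504 goes to coinsurance; 20% of $7,504 = $1,500.80. Patient owes $3,174.80 (running OOP $3,174.80).
Bill 2, $6,245: 20% coinsurance on $6,245 = $1,249. That would push OOP to $4,423.80, over the $4,200 cap, so patient pays $4,200 − $3,174.80 = $1,025.20.

$1,025.20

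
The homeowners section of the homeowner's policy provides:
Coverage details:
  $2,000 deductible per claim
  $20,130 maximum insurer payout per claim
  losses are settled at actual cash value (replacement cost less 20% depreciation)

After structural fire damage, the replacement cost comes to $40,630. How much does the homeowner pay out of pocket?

$20,500

Depreciate 20%: the covered value is $40,630 × 0.8 = $32,504.
Less the $2,000 deductible: $32,504 − $2,000 = $30,504.
$30,504 exceeds the $20,130 limit, so the insurer pays the limit: $20,130.
The homeowner bears the rest of the original loss: $40,630 − $20,130 = $20,500.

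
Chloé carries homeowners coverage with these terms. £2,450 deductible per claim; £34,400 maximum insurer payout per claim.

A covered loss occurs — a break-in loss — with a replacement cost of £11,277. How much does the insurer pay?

£8,827

Subtract the deductible: £11,277 − £2,450 = £8,827.
That's under the £34,400 cap, so the insurer reimburses the full £8,827.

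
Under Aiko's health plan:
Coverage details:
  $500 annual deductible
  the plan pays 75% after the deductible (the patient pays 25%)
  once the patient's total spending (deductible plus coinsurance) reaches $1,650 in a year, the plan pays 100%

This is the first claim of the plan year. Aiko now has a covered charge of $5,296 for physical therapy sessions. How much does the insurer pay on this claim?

$3,646

Deductible not yet touched, so the first $500 of the bill goes to the deductible.
The remaining $4,796 (= $5,296 − $500) moves to coinsurance.
Coinsurance: $4,796 × 25% = $1,199.
That puts the patient's cost at $500 + $1,199 = $1,699 before any cap.
That would bring total out-of-pocket to $1,699, past the $1,650 cap. The patient is capped at $1,650 − $0 = $1,650 on this claim.
The plan picks up $5,296 − $1,650 = $3,646.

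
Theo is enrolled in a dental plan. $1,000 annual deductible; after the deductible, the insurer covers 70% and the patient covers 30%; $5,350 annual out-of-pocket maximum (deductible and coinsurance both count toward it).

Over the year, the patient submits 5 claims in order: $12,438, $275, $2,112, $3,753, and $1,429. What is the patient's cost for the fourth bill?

$202.50

Claim 1 ($12,438): deductible takes $1,000, $11,438 remains; coinsurance $11,438 × 30% = $3,431.40. Patient pays $4,431.40; OOP now $4,431.40.
Claim 2 ($275): 30% coinsurance on $275 = $82.50. Patient owes $82.50 (running OOP $4,513.90).
Claim 3 ($2,112): deductible met; 30% of $2,112 = $633.60. Patient owes $633.60 (running OOP $5,147.50).
Claim 4 ($3,753): deductible already satisfied, so patient's share is 30% × $3,753 = $1,125.90. That would push OOP to $6,273.40, over the $5,350 cap, so patient pays $5,350 − $5,147.50 = $202.50.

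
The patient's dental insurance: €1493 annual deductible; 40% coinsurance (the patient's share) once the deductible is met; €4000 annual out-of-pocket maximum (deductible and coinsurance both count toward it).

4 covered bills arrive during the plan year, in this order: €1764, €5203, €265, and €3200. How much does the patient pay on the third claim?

Bill 1, €1764: deductible takes €1493, €271 remains; 40% of €271 = €108.40. Patient pays €1601.40; OOP now €1601.40.
Bill 2, €5203: deductible met; 40% of €5203 = €2081.20. Patient pays €2081.20; OOP now €3682.60.
Bill 3, €265: deductible already satisfied, so patient's share is 40% × €265 = €106. Patient owes €106 (running OOP €3788.60).

€106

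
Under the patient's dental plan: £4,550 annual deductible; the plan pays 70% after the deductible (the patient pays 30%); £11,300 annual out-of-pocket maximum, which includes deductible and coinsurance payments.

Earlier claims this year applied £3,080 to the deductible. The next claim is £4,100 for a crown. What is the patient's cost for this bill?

£2,259

Deductible still to meet: £4,550 − £3,080 = £1,470.
The remaining £2,630 (= £4,100 − £1,470) moves to coinsurance.
30% of £2,630 = £789 falls to the patient.
So the patient owes £1,470 + £789 = £2,259 before any cap.
Total out-of-pocket so far would be £3,080 + £2,259 = £5,339, below the £11,300 cap — no reduction.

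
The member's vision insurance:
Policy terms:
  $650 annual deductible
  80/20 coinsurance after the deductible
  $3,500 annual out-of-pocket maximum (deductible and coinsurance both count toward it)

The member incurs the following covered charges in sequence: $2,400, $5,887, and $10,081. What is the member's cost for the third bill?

$1,322.60

#1 ($2,400): $650 finishes the deductible; $1,750 goes to coinsurance; member's 20% is $350. Member pays $1,000; OOP now $1,000.
#2 ($5,887): 20% coinsurance on $5,887 = $1,177.40. Member pays $1,177.40; OOP now $2,177.40.
#3 ($10,081): deductible met; 20% of $10,081 = $2,016.20. That would push OOP to $4,193.60, over the $3,500 cap, so member pays $3,500 − $2,177.40 = $1,322.60.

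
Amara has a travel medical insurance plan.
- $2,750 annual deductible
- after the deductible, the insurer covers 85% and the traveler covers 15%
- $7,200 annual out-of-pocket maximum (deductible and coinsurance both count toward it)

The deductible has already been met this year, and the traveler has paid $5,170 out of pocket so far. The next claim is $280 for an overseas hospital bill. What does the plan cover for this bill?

$238

The deductible is already satisfied, so the full bill goes to coinsurance.
Traveler's 15% share of $280 is $42.
Total out-of-pocket so far would be $5,170 + $42 = $5,212, below the $7,200 cap — no reduction.
The plan picks up $280 − $42 = $238.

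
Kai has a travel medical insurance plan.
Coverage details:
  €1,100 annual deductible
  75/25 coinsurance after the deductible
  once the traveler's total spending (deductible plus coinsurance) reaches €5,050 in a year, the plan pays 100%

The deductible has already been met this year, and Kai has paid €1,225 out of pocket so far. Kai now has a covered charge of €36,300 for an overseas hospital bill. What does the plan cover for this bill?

€32,475

With the deductible met, the entire €36,300 is subject to coinsurance.
Coinsurance: €36,300 × 25% = €9,075.
Adding €9,075 to the €1,225 already spent would give €10,300, which exceeds the €5,050 cap; the traveler pays just €5,050 − €1,225 = €3,825.
Insurer pays the balance: €36,300 − €3,825 = €32,475.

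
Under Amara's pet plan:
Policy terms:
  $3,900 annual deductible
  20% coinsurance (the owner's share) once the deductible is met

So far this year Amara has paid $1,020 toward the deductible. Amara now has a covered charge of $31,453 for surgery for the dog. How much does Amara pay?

$8,594.60

Remaining deductible: $3,900 − $1,020 = $2,880.
The remaining $28,573 (= $31,453 − $2,880) moves to coinsurance.
Owner's 20% share of $28,573 is $5,714.60.
Owner responsibility: $2,880 + $5,714.60 = $8,594.60.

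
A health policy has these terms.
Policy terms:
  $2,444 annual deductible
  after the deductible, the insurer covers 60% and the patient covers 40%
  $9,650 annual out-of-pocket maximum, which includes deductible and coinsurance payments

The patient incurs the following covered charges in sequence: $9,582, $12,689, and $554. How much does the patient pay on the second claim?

$4,350.80

Claim 1 ($9,582): $2,444 finishes the deductible; $7,138 goes to coinsurance; patient's 40% is $2,855.20. Patient owes $5,299.20 (running OOP $5,299.20).
Claim 2 ($12,689): deductible met; 40% of $12,689 = $5,075.60. OOP would hit $10,374.80 > $9,650, so the cap limits the patient to $9,650 − $5,299.20 = $4,350.80.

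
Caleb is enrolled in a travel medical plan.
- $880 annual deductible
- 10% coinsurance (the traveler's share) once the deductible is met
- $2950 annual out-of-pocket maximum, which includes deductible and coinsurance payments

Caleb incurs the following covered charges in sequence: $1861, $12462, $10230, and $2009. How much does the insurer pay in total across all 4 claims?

Claim 1 ($1861): $880 to deductible, leaving $981; 10% of $981 = $98.10. Cost to traveler: $978.10. OOP to date $978.10. Plan pays $1861 − $978.10 = $882.90.
Claim 2 ($12462): deductible already satisfied, so traveler's share is 10% × $12462 = $1246.20. Traveler pays $1246.20; OOP now $2224.30. Plan pays $12462 − $1246.20 = $11215.80.
Claim 3 ($10230): deductible already satisfied, so traveler's share is 10% × $10230 = $1023. OOP would hit $3247.30 > $2950, so the cap limits the traveler to $2950 − $2224.30 = $725.70. Insurer: $10230 − $725.70 = $9504.30.
Claim 4 ($2009): 10% coinsurance on $2009 = $200.90. OOP would hit $3150.90 > $2950, so the cap limits the traveler to $2950 − $2950 = $0. Insurer: $2009 − $0 = $2009.
Insurer total = bills − traveler's total = $26562 − $2950 = $23612.

$23612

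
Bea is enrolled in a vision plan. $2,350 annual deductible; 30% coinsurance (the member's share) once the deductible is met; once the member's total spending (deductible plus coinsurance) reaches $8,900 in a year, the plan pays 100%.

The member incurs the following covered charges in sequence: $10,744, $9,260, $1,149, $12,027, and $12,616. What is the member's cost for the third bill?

Claim 1 — $10,744: deductible takes $2,350, $8,394 remains; member's 30% is $2,518.20. Cost to member: $4,868.20. OOP to date $4,868.20.
Claim 2 — $9,260: deductible already satisfied, so member's share is 30% × $9,260 = $2,778. Member pays $2,778; OOP now $7,646.20.
Claim 3 — $1,149: deductible already satisfied, so member's share is 30% × $1,149 = $344.70. Member pays $344.70; OOP now $7,990.90.

$344.70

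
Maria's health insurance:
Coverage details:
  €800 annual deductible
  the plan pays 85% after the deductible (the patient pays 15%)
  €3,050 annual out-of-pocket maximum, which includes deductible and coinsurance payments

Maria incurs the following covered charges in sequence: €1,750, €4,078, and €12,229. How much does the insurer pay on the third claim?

€10,733.20

Bill 1, €1,750: deductible takes €800, €950 remains; coinsurance €950 × 15% = €142.50. Cost to patient: €942.50. OOP to date €942.50. Insurer: €1,750 − €942.50 = €807.50.
Bill 2, €4,078: deductible met; 15% of €4,078 = €611.70. Patient owes €611.70 (running OOP €1,554.20). Plan pays €4,078 − €611.70 = €3,466.30.
Bill 3, €12,229: deductible already satisfied, so patient's share is 15% × €12,229 = €1,834.35. Adding that to €1,554.20 gives €3,388.55, past the €3,050 cap; patient pays only €3,050 − €1,554.20 = €1,495.80. Plan pays €12,229 − €1,495.80 = €10,733.20.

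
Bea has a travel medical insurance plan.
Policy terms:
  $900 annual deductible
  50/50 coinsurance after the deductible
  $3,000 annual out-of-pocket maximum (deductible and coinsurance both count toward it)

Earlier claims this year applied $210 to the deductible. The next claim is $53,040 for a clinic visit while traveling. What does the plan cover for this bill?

Deductible still to meet: $900 − $210 = $690.
That leaves $53,040 − $690 = $52,350 for coinsurance.
50% of $52,350 = $26,175 falls to the traveler.
So the traveler owes $690 + $26,175 = $26,865 before any cap.
That would bring total out-of-pocket to $27,075, past the $3,000 cap. The traveler is capped at $3,000 − $210 = $2,790 on this claim.
The insurer covers the remainder: $53,040 − $2,790 = $50,250.

$50,250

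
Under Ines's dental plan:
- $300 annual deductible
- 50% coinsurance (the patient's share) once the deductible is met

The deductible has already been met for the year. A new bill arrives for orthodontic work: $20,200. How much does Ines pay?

$10,100

With the deductible met, the entire $20,200 is subject to coinsurance.
Coinsurance: $20,200 × 50% = $10,100.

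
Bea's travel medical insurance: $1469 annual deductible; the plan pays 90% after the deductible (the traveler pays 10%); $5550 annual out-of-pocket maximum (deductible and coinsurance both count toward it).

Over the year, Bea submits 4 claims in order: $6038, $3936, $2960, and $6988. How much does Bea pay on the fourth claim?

$698.80

#1 ($6038): deductible takes $1469, $4569 remains; 10% of $4569 = $456.90. Traveler owes $1925.90 (running OOP $1925.90).
#2 ($3936): 10% coinsurance on $3936 = $393.60. Cost to traveler: $393.60. OOP to date $2319.50.
#3 ($2960): deductible met; 10% of $2960 = $296. Traveler pays $296; OOP now $2615.50.
#4 ($6988): deductible met; 10% of $6988 = $698.80. Traveler pays $698.80; OOP now $3314.30.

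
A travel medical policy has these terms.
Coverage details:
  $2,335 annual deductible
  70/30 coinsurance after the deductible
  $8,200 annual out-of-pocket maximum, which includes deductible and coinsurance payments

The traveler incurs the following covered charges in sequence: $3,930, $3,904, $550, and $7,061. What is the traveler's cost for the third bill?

$165

Claim 1 — $3,930: $2,335 to deductible, leaving $1,595; traveler's 30% is $478.50. Traveler owes $2,813.50 (running OOP $2,813.50).
Claim 2 — $3,904: deductible met; 30% of $3,904 = $1,171.20. Traveler owes $1,171.20 (running OOP $3,984.70).
Claim 3 — $550: deductible met; 30% of $550 = $165. Traveler pays $165; OOP now $4,149.70.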